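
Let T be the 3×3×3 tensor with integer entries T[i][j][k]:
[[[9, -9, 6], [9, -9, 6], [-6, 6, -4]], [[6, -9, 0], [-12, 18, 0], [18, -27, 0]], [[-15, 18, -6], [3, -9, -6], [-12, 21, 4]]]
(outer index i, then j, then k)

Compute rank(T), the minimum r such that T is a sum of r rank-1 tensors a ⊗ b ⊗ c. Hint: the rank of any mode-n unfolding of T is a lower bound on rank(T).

2

Lower bound: in the mode-3 unfolding of T (rows indexed by k, columns by (i,j)) the 2×2 minor on rows k ∈ {0, 1}, columns (i,j) ∈ {(0,0), (1,0)} is det [[9, 6], [-9, -9]] = -27 ≠ 0, so that unfolding has rank ≥ 2 and hence rank(T) ≥ 2 (CP rank is at least every unfolding rank, though it can be larger).
Upper bound: with S_k = T[:,:,k], the two rank-1 terms a₁b₁ᵀ, a₂b₂ᵀ are the rank-1 members of the pencil x·S₀ + y·S₁.
The 2×2 minor of x·S₀ + y·S₁ on rows {0,1}, columns {0,1} is −162·x² + 405·xy − 243·y² = (-81)·(2·x − 3·y)(x − y), vanishing at (x:y) = (3:2) and (1:1).
M₁ = 3·S₀ + 2·S₁ = [[9, 9, -6], [0, 0, 0], [-9, -9, 6]] = 3·(1, 0, -1)(3, 3, -2)ᵀ and M₂ = S₀ + S₁ = [[0, 0, 0], [-3, 6, -9], [3, -6, 9]] = (-3)·(0, 1, -1)(1, -2, 3)ᵀ, so take a₁ = (1, 0, -1), b₁ = (3, 3, -2), a₂ = (0, 1, -1), b₂ = (1, -2, 3).
Each slice is an integer combination of E₁ = a₁b₁ᵀ and E₂ = a₂b₂ᵀ: S₀ = 3·E₁ + 6·E₂, S₁ = −3·E₁ − 9·E₂, S₂ = 2·E₁; reading off coefficients, c₁ = (3, -3, 2) and c₂ = (6, -9, 0).
Hence T = (1, 0, -1) ⊗ (3, 3, -2) ⊗ (3, -3, 2) + (0, 1, -1) ⊗ (1, -2, 3) ⊗ (6, -9, 0), so rank(T) ≤ 2.
These bounds meet, so rank(T) = 2.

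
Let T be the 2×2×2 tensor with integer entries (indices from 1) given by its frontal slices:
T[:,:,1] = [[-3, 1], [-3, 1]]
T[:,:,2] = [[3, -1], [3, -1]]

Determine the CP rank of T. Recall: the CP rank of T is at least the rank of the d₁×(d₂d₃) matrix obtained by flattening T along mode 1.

Lower bound: T ≠ 0 (e.g. T[1,1,1] = -3), so rank(T) ≥ 1.
Upper bound: if T = a ⊗ b ⊗ c then every fibre of T is a multiple of the corresponding factor, so read the factors off the fibres through the nonzero entry T[1,1,1] = -3.
The mode-1 fibre T[:,1,1] = [-3, -3] gives a = [1, 1] (primitive direction); the mode-2 fibre T[1,:,1] = [-3, 1] gives b = [3, -1]; then c[k] = T[1,1,k] / (a[1]·b[1]) = [-3, 3] / 3 = [-1, 1].
Expanding [1, 1] ⊗ [3, -1] ⊗ [-1, 1] reproduces all 8 entries of T, so T = [1, 1] ⊗ [3, -1] ⊗ [-1, 1] and rank(T) ≤ 1.
These bounds meet, so rank(T) = 1.

1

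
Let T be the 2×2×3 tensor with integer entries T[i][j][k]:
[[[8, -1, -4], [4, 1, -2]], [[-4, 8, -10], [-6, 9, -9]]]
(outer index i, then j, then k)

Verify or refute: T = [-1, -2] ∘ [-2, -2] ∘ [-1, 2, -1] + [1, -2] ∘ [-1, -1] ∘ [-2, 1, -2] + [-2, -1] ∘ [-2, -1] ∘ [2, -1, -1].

Yes

Reconstruct entrywise from the claimed factors. For example, T[0,1,1] = 1 and Σₗ aₗ[0]bₗ[1]cₗ[1] = (-1)·(-2)·(2) + (1)·(-1)·(1) + (-2)·(-1)·(-1) = 1; checking all 12 entries, every one matches. The claim holds.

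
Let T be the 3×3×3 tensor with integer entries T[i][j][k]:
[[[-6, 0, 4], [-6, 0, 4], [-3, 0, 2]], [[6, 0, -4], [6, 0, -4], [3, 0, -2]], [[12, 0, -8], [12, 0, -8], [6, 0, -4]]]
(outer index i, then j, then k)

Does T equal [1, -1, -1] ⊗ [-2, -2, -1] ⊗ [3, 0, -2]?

Reconstruct entry (2,0,0) from the claimed factors: Σₗ aₗ[2]bₗ[0]cₗ[0] = (-1)·(-2)·(3) = 6, but T[2,0,0] = 12. The claim is false.

No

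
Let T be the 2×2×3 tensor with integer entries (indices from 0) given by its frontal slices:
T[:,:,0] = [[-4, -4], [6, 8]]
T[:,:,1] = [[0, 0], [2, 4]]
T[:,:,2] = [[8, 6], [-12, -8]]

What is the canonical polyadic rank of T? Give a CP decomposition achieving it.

rank(T) = 3

Lower bound: the mode-3 unfolding of T (rows indexed by k, columns by (i,j) = (0,0), (0,1), (1,0), (1,1)) is [[-4, -4, 6, 8], [0, 0, 2, 4], [8, 6, -12, -8]].
There the 3×3 minor on rows k ∈ {0, 1, 2}, columns (i,j) ∈ {(0,0), (0,1), (1,0)} is det [[-4, -4, 6], [0, 0, 2], [8, 6, -12]] = -16 ≠ 0, so this unfolding has rank ≥ 3; CP rank is at least every unfolding rank, so rank(T) ≥ 3. (This is only a lower bound: in general the CP rank may exceed every unfolding rank, so we still need to exhibit 3 rank-1 terms summing to T.)
Upper bound: T is a sum of 3 rank-1 terms, T = [0, 1] (x) [1, 2] (x) [2, 2, 0] + [1, -2] (x) [2, 1] (x) [0, 0, 2] + [1, -1] (x) [1, 1] (x) [-4, 0, 4] (written with every a and b primitive with positive leading entry and the scale carried by c; CP decompositions are not unique, and this one is verified by expanding entrywise), so rank(T) ≤ 3.
These bounds meet, so rank(T) = 3.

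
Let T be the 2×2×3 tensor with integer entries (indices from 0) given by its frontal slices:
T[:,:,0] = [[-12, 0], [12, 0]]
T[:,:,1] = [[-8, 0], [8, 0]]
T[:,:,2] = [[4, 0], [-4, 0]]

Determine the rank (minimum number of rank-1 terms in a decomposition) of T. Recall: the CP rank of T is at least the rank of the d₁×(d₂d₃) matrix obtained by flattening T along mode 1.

1

Lower bound: T ≠ 0 (e.g. T[0,0,0] = -12), so rank(T) ≥ 1.
Upper bound: the mode-1 fibre T[:,0,0] = [-12, 12] gives a = (1, -1) (primitive direction); the mode-2 fibre T[0,:,0] = [-12, 0] gives b = (1, 0); then c[k] = T[0,0,k] / (a[0]·b[0]) = [-12, -8, 4] / 1 = (-12, -8, 4).
Expanding (1, -1) (x) (1, 0) (x) (-12, -8, 4) reproduces all 12 entries of T, so T = (1, -1) (x) (1, 0) (x) (-12, -8, 4) and rank(T) ≤ 1.
These bounds meet, so rank(T) = 1.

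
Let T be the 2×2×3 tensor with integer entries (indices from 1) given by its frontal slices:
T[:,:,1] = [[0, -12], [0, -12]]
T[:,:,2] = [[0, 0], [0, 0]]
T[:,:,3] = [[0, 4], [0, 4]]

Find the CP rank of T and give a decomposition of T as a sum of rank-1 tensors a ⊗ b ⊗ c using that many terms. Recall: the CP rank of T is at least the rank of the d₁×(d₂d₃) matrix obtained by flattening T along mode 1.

Lower bound: T ≠ 0 (e.g. T[1,2,1] = -12), so rank(T) ≥ 1.
Upper bound: if T = a ⊗ b ⊗ c then every fibre of T is a multiple of the corresponding factor, so read the factors off the fibres through the nonzero entry T[1,2,1] = -12.
The mode-1 fibre T[:,2,1] = [-12, -12] gives a = [1, 1] (primitive direction); the mode-2 fibre T[1,:,1] = [0, -12] gives b = [0, 1]; then c[k] = T[1,2,k] / (a[1]·b[2]) = [-12, 0, 4] / 1 = [-12, 0, 4].
Expanding [1, 1] ⊗ [0, 1] ⊗ [-12, 0, 4] reproduces all 12 entries of T, so T = [1, 1] ⊗ [0, 1] ⊗ [-12, 0, 4] and rank(T) ≤ 1.
These bounds meet, so rank(T) = 1.
Check entry T[1,1,3] = 0: (1)·(0)·(4) = 0.

rank(T) = 1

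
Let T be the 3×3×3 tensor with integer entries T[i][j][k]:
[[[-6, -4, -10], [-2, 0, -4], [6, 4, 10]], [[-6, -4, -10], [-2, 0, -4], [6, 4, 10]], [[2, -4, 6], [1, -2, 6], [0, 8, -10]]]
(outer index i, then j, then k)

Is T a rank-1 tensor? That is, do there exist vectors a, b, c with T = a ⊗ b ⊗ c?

The mode-3 unfolding of T (rows indexed by k, columns by (i,j) = (0,0), (0,1), (0,2), (1,0), (1,1), (1,2), (2,0), (2,1), (2,2)) is [[-6, -2, 6, -6, -2, 6, 2, 1, 0], [-4, 0, 4, -4, 0, 4, -4, -2, 8], [-10, -4, 10, -10, -4, 10, 6, 6, -10]].
There the 3×3 minor on rows k ∈ {0, 1, 2}, columns (i,j) ∈ {(0,0), (0,1), (2,1)} is det [[-6, -2, 1], [-4, 0, -2], [-10, -4, 6]] = -24 ≠ 0, so this unfolding has rank ≥ 3; CP rank is at least every unfolding rank, so rank(T) ≥ 3.
In particular rank(T) ≥ 3 > 1, so T is not rank-1.

No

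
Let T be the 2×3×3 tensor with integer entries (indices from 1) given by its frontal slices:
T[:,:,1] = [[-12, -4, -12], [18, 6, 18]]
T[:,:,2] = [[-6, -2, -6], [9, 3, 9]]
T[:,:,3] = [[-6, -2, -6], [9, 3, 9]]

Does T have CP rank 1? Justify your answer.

If T = a ⊗ b ⊗ c then every fibre of T is a multiple of the corresponding factor, so read the factors off the fibres through the nonzero entry T[1,1,1] = -12.
The mode-1 fibre T[:,1,1] = [-12, 18] gives a = [2, -3] (primitive direction); the mode-2 fibre T[1,:,1] = [-12, -4, -12] gives b = [3, 1, 3]; then c[k] = T[1,1,k] / (a[1]·b[1]) = [-12, -6, -6] / 6 = [-2, -1, -1].
Expanding [2, -3] ⊗ [3, 1, 3] ⊗ [-2, -1, -1] reproduces all 18 entries of T, so T = [2, -3] ⊗ [3, 1, 3] ⊗ [-2, -1, -1] and rank(T) ≤ 1.
Equivalently every frontal slice T[:,:,k] is c[k] times the rank-1 matrix [2, -3] ⊗ [3, 1, 3]. So T has rank 1 (it is nonzero).

Yes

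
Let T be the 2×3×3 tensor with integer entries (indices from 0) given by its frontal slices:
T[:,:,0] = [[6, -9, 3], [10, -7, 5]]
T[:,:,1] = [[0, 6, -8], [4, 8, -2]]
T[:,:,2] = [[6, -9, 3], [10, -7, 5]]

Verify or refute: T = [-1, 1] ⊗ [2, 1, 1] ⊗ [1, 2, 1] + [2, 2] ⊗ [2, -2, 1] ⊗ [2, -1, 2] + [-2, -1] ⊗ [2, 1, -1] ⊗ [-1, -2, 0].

Reconstruct entry (0,0,0) from the claimed factors: Σₗ aₗ[0]bₗ[0]cₗ[0] = (-1)·(2)·(1) + (2)·(2)·(2) + (-2)·(2)·(-1) = 10, but T[0,0,0] = 6. The claim is false.

No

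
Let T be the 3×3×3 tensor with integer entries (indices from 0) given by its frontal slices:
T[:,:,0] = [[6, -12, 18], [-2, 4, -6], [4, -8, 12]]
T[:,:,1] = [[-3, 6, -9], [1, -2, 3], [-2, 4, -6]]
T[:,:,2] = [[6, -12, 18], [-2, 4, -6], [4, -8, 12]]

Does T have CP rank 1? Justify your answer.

If T = a ⊗ b ⊗ c then every fibre of T is a multiple of the corresponding factor, so read the factors off the fibres through the nonzero entry T[0,0,0] = 6.
The mode-1 fibre T[:,0,0] = [6, -2, 4] gives a = (3, -1, 2) (primitive direction); the mode-2 fibre T[0,:,0] = [6, -12, 18] gives b = (1, -2, 3); then c[k] = T[0,0,k] / (a[0]·b[0]) = [6, -3, 6] / 3 = (2, -1, 2).
Expanding (3, -1, 2) ⊗ (1, -2, 3) ⊗ (2, -1, 2) reproduces all 27 entries of T, so T = (3, -1, 2) ⊗ (1, -2, 3) ⊗ (2, -1, 2) and rank(T) ≤ 1.
Equivalently every frontal slice T[:,:,k] is c[k] times the rank-1 matrix (3, -1, 2) ⊗ (1, -2, 3). So T has rank 1 (it is nonzero).

Yes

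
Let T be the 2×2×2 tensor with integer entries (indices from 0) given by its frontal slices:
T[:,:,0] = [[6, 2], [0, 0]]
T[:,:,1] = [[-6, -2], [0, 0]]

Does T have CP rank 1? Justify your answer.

If T = a ⊗ b ⊗ c then every fibre of T is a multiple of the corresponding factor, so read the factors off the fibres through the nonzero entry T[0,0,0] = 6.
The mode-1 fibre T[:,0,0] = [6, 0] gives a = [1, 0] (primitive direction); the mode-2 fibre T[0,:,0] = [6, 2] gives b = [3, 1]; then c[k] = T[0,0,k] / (a[0]·b[0]) = [6, -6] / 3 = [2, -2].
Expanding [1, 0] ⊗ [3, 1] ⊗ [2, -2] reproduces all 8 entries of T, so T = [1, 0] ⊗ [3, 1] ⊗ [2, -2] and rank(T) ≤ 1.
Equivalently every frontal slice T[:,:,k] is c[k] times the rank-1 matrix [1, 0] ⊗ [3, 1]. So T has rank 1 (it is nonzero).

Yes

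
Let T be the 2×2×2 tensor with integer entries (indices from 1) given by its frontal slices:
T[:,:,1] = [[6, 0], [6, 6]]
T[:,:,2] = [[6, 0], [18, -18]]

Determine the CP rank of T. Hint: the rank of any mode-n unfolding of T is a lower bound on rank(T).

2

Lower bound: the mode-2 unfolding of T (rows indexed by j, columns by (i,k) = (1,1), (1,2), (2,1), (2,2)) is [[6, 6, 6, 18], [0, 0, 6, -18]].
There the 2×2 minor on rows j ∈ {1, 2}, columns (i,k) ∈ {(1,1), (2,1)} is det [[6, 6], [0, 6]] = 36 ≠ 0, so this unfolding has rank ≥ 2; CP rank is at least every unfolding rank, so rank(T) ≥ 2. (Unfolding ranks only ever bound the CP rank from below — rank(T) can be strictly larger than all of them — so the matching upper bound has to come from an explicit 2-term decomposition.)
Upper bound — finding two terms. Write S_k = T[:,:,k] for the frontal slices: S₁ = [[6, 0], [6, 6]], S₂ = [[6, 0], [18, -18]].
If T = a₁ ∘ b₁ ∘ c₁ + a₂ ∘ b₂ ∘ c₂ then each S_k = c₁[k]·a₁b₁ᵀ + c₂[k]·a₂b₂ᵀ. S₁ and S₂ are linearly independent, so a₁b₁ᵀ and a₂b₂ᵀ must span the same plane of matrices: they are the rank-1 matrices of the form x·S₁ + y·S₂.
det(x·S₁ + y·S₂) is 36·x² − 72·xy − 108·y² = 36·(x − 3·y)(x + y), vanishing at (x:y) = (3:1) and (1:-1).
M₁ = 3·S₁ + S₂ = [[24, 0], [36, 0]] = 12·(2, 3)(1, 0)ᵀ and M₂ = S₁ − S₂ = [[0, 0], [-12, 24]] = (-12)·(0, 1)(1, -2)ᵀ, so take a₁ = (2, 3), b₁ = (1, 0), a₂ = (0, 1), b₂ = (1, -2).
Each slice is an integer combination of E₁ = a₁b₁ᵀ and E₂ = a₂b₂ᵀ: S₁ = 3·E₁ − 3·E₂, S₂ = 3·E₁ + 9·E₂; reading off coefficients, c₁ = (3, 3) and c₂ = (-3, 9).
Hence T = (2, 3) ∘ (1, 0) ∘ (3, 3) + (0, 1) ∘ (1, -2) ∘ (-3, 9), so rank(T) ≤ 2.
These bounds meet, so rank(T) = 2.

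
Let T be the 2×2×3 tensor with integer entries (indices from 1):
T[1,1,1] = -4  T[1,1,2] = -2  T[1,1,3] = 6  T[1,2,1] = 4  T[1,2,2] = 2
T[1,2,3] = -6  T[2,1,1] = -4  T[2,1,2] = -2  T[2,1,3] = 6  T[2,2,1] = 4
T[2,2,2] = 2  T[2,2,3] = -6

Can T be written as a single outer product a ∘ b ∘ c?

If T = a ∘ b ∘ c then every fibre of T is a multiple of the corresponding factor, so read the factors off the fibres through the nonzero entry T[1,1,1] = -4.
The mode-1 fibre T[:,1,1] = [-4, -4] gives a = [1, 1] (primitive direction); the mode-2 fibre T[1,:,1] = [-4, 4] gives b = [1, -1]; then c[k] = T[1,1,k] / (a[1]·b[1]) = [-4, -2, 6] / 1 = [-4, -2, 6].
Expanding [1, 1] ∘ [1, -1] ∘ [-4, -2, 6] reproduces all 12 entries of T, so T = [1, 1] ∘ [1, -1] ∘ [-4, -2, 6] and rank(T) ≤ 1.
Equivalently every frontal slice T[:,:,k] is c[k] times the rank-1 matrix [1, 1] ∘ [1, -1]. So T has rank 1 (it is nonzero).

Yes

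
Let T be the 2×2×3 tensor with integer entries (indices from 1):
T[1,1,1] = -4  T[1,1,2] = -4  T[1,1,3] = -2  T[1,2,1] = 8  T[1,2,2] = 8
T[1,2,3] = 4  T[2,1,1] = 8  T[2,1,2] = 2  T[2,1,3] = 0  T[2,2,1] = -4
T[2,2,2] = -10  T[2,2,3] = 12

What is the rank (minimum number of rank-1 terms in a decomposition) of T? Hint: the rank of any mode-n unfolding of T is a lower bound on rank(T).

3

Lower bound: the mode-3 unfolding of T (rows indexed by k, columns by (i,j) = (1,1), (1,2), (2,1), (2,2)) is [[-4, 8, 8, -4], [-4, 8, 2, -10], [-2, 4, 0, 12]].
There the 3×3 minor on rows k ∈ {1, 2, 3}, columns (i,j) ∈ {(1,1), (2,1), (2,2)} is det [[-4, 8, -4], [-4, 2, -10], [-2, 0, 12]] = 432 ≠ 0, so this unfolding has rank ≥ 3; CP rank is at least every unfolding rank, so rank(T) ≥ 3. (Unfolding ranks only ever bound the CP rank from below — rank(T) can be strictly larger than all of them — so the matching upper bound has to come from an explicit 3-term decomposition.)
Upper bound: T is a sum of 3 rank-1 terms, T = [0, 1] (x) [1, 1] (x) [4, -2, 4] + [1, -1] (x) [1, -2] (x) [-4, -4, 0] + [1, 2] (x) [1, -2] (x) [0, 0, -2] (written with every a and b primitive with positive leading entry and the scale carried by c; CP decompositions are not unique, and this one is verified by expanding entrywise), so rank(T) ≤ 3.
These bounds meet, so rank(T) = 3.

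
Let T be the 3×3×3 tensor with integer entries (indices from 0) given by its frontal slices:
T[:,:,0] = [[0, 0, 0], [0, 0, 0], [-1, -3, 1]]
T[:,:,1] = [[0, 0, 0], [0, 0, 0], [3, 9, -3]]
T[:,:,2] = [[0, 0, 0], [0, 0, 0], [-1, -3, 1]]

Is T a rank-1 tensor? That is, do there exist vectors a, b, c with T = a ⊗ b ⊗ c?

If T = a ⊗ b ⊗ c then every fibre of T is a multiple of the corresponding factor, so read the factors off the fibres through the nonzero entry T[2,0,0] = -1.
The mode-1 fibre T[:,0,0] = [0, 0, -1] gives a = [0, 0, 1] (primitive direction); the mode-2 fibre T[2,:,0] = [-1, -3, 1] gives b = [1, 3, -1]; then c[k] = T[2,0,k] / (a[2]·b[0]) = [-1, 3, -1] / 1 = [-1, 3, -1].
Expanding [0, 0, 1] ⊗ [1, 3, -1] ⊗ [-1, 3, -1] reproduces all 27 entries of T, so T = [0, 0, 1] ⊗ [1, 3, -1] ⊗ [-1, 3, -1] and rank(T) ≤ 1.
Equivalently every frontal slice T[:,:,k] is c[k] times the rank-1 matrix [0, 0, 1] ⊗ [1, 3, -1]. So T has rank 1 (it is nonzero).

Yes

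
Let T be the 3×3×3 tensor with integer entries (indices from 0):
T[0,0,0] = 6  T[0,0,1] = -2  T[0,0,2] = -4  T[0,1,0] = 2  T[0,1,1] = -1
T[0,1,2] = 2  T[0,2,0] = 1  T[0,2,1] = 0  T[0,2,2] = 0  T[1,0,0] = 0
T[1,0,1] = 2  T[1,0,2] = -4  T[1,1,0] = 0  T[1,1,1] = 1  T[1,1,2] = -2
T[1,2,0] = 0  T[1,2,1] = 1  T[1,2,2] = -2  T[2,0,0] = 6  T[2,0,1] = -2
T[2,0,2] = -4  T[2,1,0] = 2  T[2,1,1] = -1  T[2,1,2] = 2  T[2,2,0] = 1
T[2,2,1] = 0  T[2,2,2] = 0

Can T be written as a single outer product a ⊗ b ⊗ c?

The mode-2 unfolding of T (rows indexed by j, columns by (i,k) = (0,0), (0,1), (0,2), (1,0), (1,1), (1,2), (2,0), (2,1), (2,2)) is [[6, -2, -4, 0, 2, -4, 6, -2, -4], [2, -1, 2, 0, 1, -2, 2, -1, 2], [1, 0, 0, 0, 1, -2, 1, 0, 0]].
There the 3×3 minor on rows j ∈ {0, 1, 2}, columns (i,k) ∈ {(0,0), (0,1), (0,2)} is det [[6, -2, -4], [2, -1, 2], [1, 0, 0]] = -8 ≠ 0, so this unfolding has rank ≥ 3; CP rank is at least every unfolding rank, so rank(T) ≥ 3.
In particular rank(T) ≥ 3 > 1, so T is not rank-1.

No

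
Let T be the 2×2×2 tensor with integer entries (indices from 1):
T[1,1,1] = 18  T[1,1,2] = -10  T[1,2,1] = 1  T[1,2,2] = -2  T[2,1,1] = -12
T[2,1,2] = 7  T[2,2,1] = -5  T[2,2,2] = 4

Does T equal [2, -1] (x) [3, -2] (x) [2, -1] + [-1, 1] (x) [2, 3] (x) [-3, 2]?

Yes

Reconstruct entrywise from the claimed factors. For example, T[2,1,1] = -12 and Σₗ aₗ[2]bₗ[1]cₗ[1] = (-1)·(3)·(2) + (1)·(2)·(-3) = -12; checking all 8 entries, every one matches. The claim holds.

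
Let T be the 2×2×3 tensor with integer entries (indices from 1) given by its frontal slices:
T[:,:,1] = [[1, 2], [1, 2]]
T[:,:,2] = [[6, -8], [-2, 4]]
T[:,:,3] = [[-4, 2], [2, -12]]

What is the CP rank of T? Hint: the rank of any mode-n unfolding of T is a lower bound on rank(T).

3

Lower bound: the mode-3 unfolding of T (rows indexed by k, columns by (i,j) = (1,1), (1,2), (2,1), (2,2)) is [[1, 2, 1, 2], [6, -8, -2, 4], [-4, 2, 2, -12]].
There the 3×3 minor on rows k ∈ {1, 2, 3}, columns (i,j) ∈ {(1,1), (1,2), (2,1)} is det [[1, 2, 1], [6, -8, -2], [-4, 2, 2]] = -40 ≠ 0, so this unfolding has rank ≥ 3; CP rank is at least every unfolding rank, so rank(T) ≥ 3. (Unfolding ranks only ever bound the CP rank from below — rank(T) can be strictly larger than all of them — so the matching upper bound has to come from an explicit 3-term decomposition.)
Upper bound: T is a sum of 3 rank-1 terms, T = [1, -1] (x) [1, -2] (x) [0, 2, -4] + [1, 0] (x) [1, -1] (x) [0, 4, 2] + [1, 1] (x) [1, 2] (x) [1, 0, -2] (written with every a and b primitive with positive leading entry and the scale carried by c; CP decompositions are not unique, and this one is verified by expanding entrywise), so rank(T) ≤ 3.
These bounds meet, so rank(T) = 3.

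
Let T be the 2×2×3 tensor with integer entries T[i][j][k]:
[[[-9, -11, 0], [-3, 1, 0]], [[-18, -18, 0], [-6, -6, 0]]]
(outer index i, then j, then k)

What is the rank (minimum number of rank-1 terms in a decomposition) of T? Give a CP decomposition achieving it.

Lower bound: the mode-2 unfolding of T (rows indexed by j, columns by (i,k) = (0,0), (0,1), (0,2), (1,0), (1,1), (1,2)) is [[-9, -11, 0, -18, -18, 0], [-3, 1, 0, -6, -6, 0]].
There the 2×2 minor on rows j ∈ {0, 1}, columns (i,k) ∈ {(0,0), (0,1)} is det [[-9, -11], [-3, 1]] = -42 ≠ 0, so this unfolding has rank ≥ 2; CP rank is at least every unfolding rank, so rank(T) ≥ 2. (Flattening ranks never certify an upper bound on CP rank; for that we must actually write T with 2 rank-1 terms.)
Upper bound — finding two terms. Write S_k = T[:,:,k] for the frontal slices: S₀ = [[-9, -3], [-18, -6]], S₁ = [[-11, 1], [-18, -6]], S₂ = [[0, 0], [0, 0]].
If T = a₁ ⊗ b₁ ⊗ c₁ + a₂ ⊗ b₂ ⊗ c₂ then each S_k = c₁[k]·a₁b₁ᵀ + c₂[k]·a₂b₂ᵀ. S₀ and S₁ are linearly independent, so a₁b₁ᵀ and a₂b₂ᵀ must span the same plane of matrices: they are the rank-1 matrices of the form x·S₀ + y·S₁.
det(x·S₀ + y·S₁) is 84·xy + 84·y² = 84·(y)(x + y), vanishing at (x:y) = (1:0) and (1:-1).
M₁ = S₀ = [[-9, -3], [-18, -6]] = (-3)·[1, 2][3, 1]ᵀ and M₂ = S₀ − S₁ = [[2, -4], [0, 0]] = 2·[1, 0][1, -2]ᵀ, so take a₁ = [1, 2], b₁ = [3, 1], a₂ = [1, 0], b₂ = [1, -2].
Each slice is an integer combination of E₁ = a₁b₁ᵀ and E₂ = a₂b₂ᵀ: S₀ = −3·E₁, S₁ = −3·E₁ − 2·E₂, S₂ = 0; reading off coefficients, c₁ = [-3, -3, 0] and c₂ = [0, -2, 0].
Hence T = [1, 2] ⊗ [3, 1] ⊗ [-3, -3, 0] + [1, 0] ⊗ [1, -2] ⊗ [0, -2, 0], so rank(T) ≤ 2.
These bounds meet, so rank(T) = 2.
Check entry T[0,1,2] = 0: (1)·(1)·(0) + (1)·(-2)·(0) = 0.

rank(T) = 2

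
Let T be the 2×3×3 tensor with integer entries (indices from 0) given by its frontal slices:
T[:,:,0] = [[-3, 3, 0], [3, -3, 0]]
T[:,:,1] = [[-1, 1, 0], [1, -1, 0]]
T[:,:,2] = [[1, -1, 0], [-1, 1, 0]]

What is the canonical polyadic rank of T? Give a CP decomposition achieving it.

rank(T) = 1

Lower bound: T ≠ 0 (e.g. T[0,0,0] = -3), so rank(T) ≥ 1.
Upper bound: the mode-1 fibre T[:,0,0] = [-3, 3] gives a = [1, -1] (primitive direction); the mode-2 fibre T[0,:,0] = [-3, 3, 0] gives b = [1, -1, 0]; then c[k] = T[0,0,k] / (a[0]·b[0]) = [-3, -1, 1] / 1 = [-3, -1, 1].
Expanding [1, -1] ∘ [1, -1, 0] ∘ [-3, -1, 1] reproduces all 18 entries of T, so T = [1, -1] ∘ [1, -1, 0] ∘ [-3, -1, 1] and rank(T) ≤ 1.
These bounds meet, so rank(T) = 1.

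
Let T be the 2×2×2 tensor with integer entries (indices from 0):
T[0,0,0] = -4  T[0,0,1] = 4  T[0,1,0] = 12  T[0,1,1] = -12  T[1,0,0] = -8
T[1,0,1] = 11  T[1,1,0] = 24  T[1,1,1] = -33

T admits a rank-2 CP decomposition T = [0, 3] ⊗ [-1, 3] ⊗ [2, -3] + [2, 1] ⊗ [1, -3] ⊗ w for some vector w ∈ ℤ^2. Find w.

w = [-2, 2]

Subtract the known terms from T to get the rank-1 residual R = [2, 1] ⊗ [1, -3] ⊗ w, so R[i,j,k] = a[i]·b[j]·w[k]. Pick indices with nonzero a[0]·b[0] = (2)·(1) = 2. Only the fibre through (0,0,·) is needed: R[0,0,:] = T[0,0,:] − Σₗ aₗ[0]bₗ[0]cₗ = [-4, 4] − (0)·(-1)·[2, -3] = [-4, 4]. Then w[k] = R[0,0,k] / 2 for each k, giving w = [-4, 4] / 2 = [-2, 2].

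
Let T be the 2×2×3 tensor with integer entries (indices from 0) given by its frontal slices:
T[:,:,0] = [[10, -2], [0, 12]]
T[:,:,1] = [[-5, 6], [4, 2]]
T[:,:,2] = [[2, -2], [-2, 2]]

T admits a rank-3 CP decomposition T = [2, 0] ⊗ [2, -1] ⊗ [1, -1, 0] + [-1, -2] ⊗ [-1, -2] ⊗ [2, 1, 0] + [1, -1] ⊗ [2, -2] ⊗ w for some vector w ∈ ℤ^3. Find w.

Subtract the known terms from T to get the rank-1 residual R = [1, -1] ⊗ [2, -2] ⊗ w, so R[i,j,k] = a[i]·b[j]·w[k]. Pick indices with nonzero a[0]·b[0] = (1)·(2) = 2. Only the fibre through (0,0,·) is needed: R[0,0,:] = T[0,0,:] − Σₗ aₗ[0]bₗ[0]cₗ = [10, -5, 2] − (2)·(2)·[1, -1, 0] − (-1)·(-1)·[2, 1, 0] = [4, -2, 2]. Then w[k] = R[0,0,k] / 2 for each k, giving w = [4, -2, 2] / 2 = [2, -1, 1].

w = [2, -1, 1]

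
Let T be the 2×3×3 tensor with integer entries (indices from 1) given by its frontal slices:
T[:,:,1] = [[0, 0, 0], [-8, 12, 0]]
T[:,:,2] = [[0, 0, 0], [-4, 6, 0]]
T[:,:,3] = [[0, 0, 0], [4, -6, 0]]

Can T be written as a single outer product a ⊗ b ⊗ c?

Yes

If T = a ⊗ b ⊗ c then every fibre of T is a multiple of the corresponding factor, so read the factors off the fibres through the nonzero entry T[2,1,1] = -8.
The mode-1 fibre T[:,1,1] = [0, -8] gives a = [0, 1] (primitive direction); the mode-2 fibre T[2,:,1] = [-8, 12, 0] gives b = [2, -3, 0]; then c[k] = T[2,1,k] / (a[2]·b[1]) = [-8, -4, 4] / 2 = [-4, -2, 2].
Expanding [0, 1] ⊗ [2, -3, 0] ⊗ [-4, -2, 2] reproduces all 18 entries of T, so T = [0, 1] ⊗ [2, -3, 0] ⊗ [-4, -2, 2] and rank(T) ≤ 1.
Equivalently every frontal slice T[:,:,k] is c[k] times the rank-1 matrix [0, 1] ⊗ [2, -3, 0]. So T has rank 1 (it is nonzero).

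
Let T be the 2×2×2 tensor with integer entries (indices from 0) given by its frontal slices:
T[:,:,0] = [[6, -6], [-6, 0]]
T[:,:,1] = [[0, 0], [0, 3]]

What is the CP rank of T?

Lower bound: the mode-1 unfolding of T (rows indexed by i, columns by (j,k) = (0,0), (0,1), (1,0), (1,1)) is [[6, 0, -6, 0], [-6, 0, 0, 3]].
There the 2×2 minor on rows i ∈ {0, 1}, columns (j,k) ∈ {(0,0), (1,0)} is det [[6, -6], [-6, 0]] = -36 ≠ 0, so this unfolding has rank ≥ 2; CP rank is at least every unfolding rank, so rank(T) ≥ 2. (Unfolding ranks only ever bound the CP rank from below — rank(T) can be strictly larger than all of them — so the matching upper bound has to come from an explicit 2-term decomposition.)
Upper bound — finding two terms. Write S_k = T[:,:,k] for the frontal slices: S₀ = [[6, -6], [-6, 0]], S₁ = [[0, 0], [0, 3]].
If T = a₁ ⊗ b₁ ⊗ c₁ + a₂ ⊗ b₂ ⊗ c₂ then each S_k = c₁[k]·a₁b₁ᵀ + c₂[k]·a₂b₂ᵀ. S₀ and S₁ are linearly independent, so a₁b₁ᵀ and a₂b₂ᵀ must span the same plane of matrices: they are the rank-1 matrices of the form x·S₀ + y·S₁.
det(x·S₀ + y·S₁) is −36·x² + 18·xy = (-18)·(2·x − y)(x), vanishing at (x:y) = (1:2) and (0:1).
M₁ = S₀ + 2·S₁ = [[6, -6], [-6, 6]] = 6·[1, -1][1, -1]ᵀ and M₂ = S₁ = [[0, 0], [0, 3]] = 3·[0, 1][0, 1]ᵀ, so take a₁ = [1, -1], b₁ = [1, -1], a₂ = [0, 1], b₂ = [0, 1].
Each slice is an integer combination of E₁ = a₁b₁ᵀ and E₂ = a₂b₂ᵀ: S₀ = 6·E₁ − 6·E₂, S₁ = 3·E₂; reading off coefficients, c₁ = [6, 0] and c₂ = [-6, 3].
Hence T = [1, -1] ⊗ [1, -1] ⊗ [6, 0] + [0, 1] ⊗ [0, 1] ⊗ [-6, 3], so rank(T) ≤ 2.
These bounds meet, so rank(T) = 2.

2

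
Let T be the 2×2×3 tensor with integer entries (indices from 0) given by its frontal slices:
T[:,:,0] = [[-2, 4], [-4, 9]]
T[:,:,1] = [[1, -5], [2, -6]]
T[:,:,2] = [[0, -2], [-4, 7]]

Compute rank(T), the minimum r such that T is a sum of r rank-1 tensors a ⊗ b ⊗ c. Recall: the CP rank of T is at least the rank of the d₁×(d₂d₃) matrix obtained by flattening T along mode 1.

Lower bound: the mode-3 unfolding of T (rows indexed by k, columns by (i,j) = (0,0), (0,1), (1,0), (1,1)) is [[-2, 4, -4, 9], [1, -5, 2, -6], [0, -2, -4, 7]].
There the 3×3 minor on rows k ∈ {0, 1, 2}, columns (i,j) ∈ {(0,0), (0,1), (1,0)} is det [[-2, 4, -4], [1, -5, 2], [0, -2, -4]] = -24 ≠ 0, so this unfolding has rank ≥ 3; CP rank is at least every unfolding rank, so rank(T) ≥ 3. (This is only a lower bound: in general the CP rank may exceed every unfolding rank, so we still need to exhibit 3 rank-1 terms summing to T.)
Upper bound: T is a sum of 3 rank-1 terms, T = (0, 1) ⊗ (1, -2) ⊗ (-4, 2, -4) + (1, 0) ⊗ (1, -1) ⊗ (-2, 1, 0) + (2, 1) ⊗ (0, 1) ⊗ (1, -2, -1) (one valid choice — decompositions are not unique — normalised so each a, b is primitive with positive first nonzero entry; check it by expanding all entries), so rank(T) ≤ 3.
These bounds meet, so rank(T) = 3.

3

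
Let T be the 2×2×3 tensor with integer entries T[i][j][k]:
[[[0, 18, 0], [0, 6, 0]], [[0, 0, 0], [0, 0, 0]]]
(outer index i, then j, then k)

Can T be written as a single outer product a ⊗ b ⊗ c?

If T = a ⊗ b ⊗ c then every fibre of T is a multiple of the corresponding factor, so read the factors off the fibres through the nonzero entry T[0,0,1] = 18.
The mode-1 fibre T[:,0,1] = [18, 0] gives a = [1, 0] (primitive direction); the mode-2 fibre T[0,:,1] = [18, 6] gives b = [3, 1]; then c[k] = T[0,0,k] / (a[0]·b[0]) = [0, 18, 0] / 3 = [0, 6, 0].
Expanding [1, 0] ⊗ [3, 1] ⊗ [0, 6, 0] reproduces all 12 entries of T, so T = [1, 0] ⊗ [3, 1] ⊗ [0, 6, 0] and rank(T) ≤ 1.
Equivalently every frontal slice T[:,:,k] is c[k] times the rank-1 matrix [1, 0] ⊗ [3, 1]. So T has rank 1 (it is nonzero).

Yes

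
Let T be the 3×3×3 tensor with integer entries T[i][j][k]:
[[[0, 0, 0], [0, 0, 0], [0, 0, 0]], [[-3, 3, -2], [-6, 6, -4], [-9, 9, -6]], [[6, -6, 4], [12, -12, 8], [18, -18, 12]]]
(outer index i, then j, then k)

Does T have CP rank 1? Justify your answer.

Yes

If T = a (x) b (x) c then every fibre of T is a multiple of the corresponding factor, so read the factors off the fibres through the nonzero entry T[1,0,0] = -3.
The mode-1 fibre T[:,0,0] = [0, -3, 6] gives a = (0, 1, -2) (primitive direction); the mode-2 fibre T[1,:,0] = [-3, -6, -9] gives b = (1, 2, 3); then c[k] = T[1,0,k] / (a[1]·b[0]) = [-3, 3, -2] / 1 = (-3, 3, -2).
Expanding (0, 1, -2) (x) (1, 2, 3) (x) (-3, 3, -2) reproduces all 27 entries of T, so T = (0, 1, -2) (x) (1, 2, 3) (x) (-3, 3, -2) and rank(T) ≤ 1.
Equivalently every frontal slice T[:,:,k] is c[k] times the rank-1 matrix (0, 1, -2) (x) (1, 2, 3). So T has rank 1 (it is nonzero).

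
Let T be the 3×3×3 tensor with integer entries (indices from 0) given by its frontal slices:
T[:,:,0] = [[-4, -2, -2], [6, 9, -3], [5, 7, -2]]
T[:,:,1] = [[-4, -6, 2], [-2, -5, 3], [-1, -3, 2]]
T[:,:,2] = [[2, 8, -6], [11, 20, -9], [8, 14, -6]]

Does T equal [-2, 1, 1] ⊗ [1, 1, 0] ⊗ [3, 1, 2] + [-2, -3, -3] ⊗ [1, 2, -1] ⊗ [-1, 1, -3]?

No

Reconstruct entry (2,0,0) from the claimed factors: Σₗ aₗ[2]bₗ[0]cₗ[0] = (1)·(1)·(3) + (-3)·(1)·(-1) = 6, but T[2,0,0] = 5. The claim is false.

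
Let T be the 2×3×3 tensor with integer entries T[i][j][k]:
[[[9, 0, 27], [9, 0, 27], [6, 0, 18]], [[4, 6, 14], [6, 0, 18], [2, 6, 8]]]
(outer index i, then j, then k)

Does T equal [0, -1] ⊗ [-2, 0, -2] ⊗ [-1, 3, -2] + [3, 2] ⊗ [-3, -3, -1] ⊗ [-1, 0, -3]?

No

Reconstruct entry (0,2,0) from the claimed factors: Σₗ aₗ[0]bₗ[2]cₗ[0] = (0)·(-2)·(-1) + (3)·(-1)·(-1) = 3, but T[0,2,0] = 6. The claim is false.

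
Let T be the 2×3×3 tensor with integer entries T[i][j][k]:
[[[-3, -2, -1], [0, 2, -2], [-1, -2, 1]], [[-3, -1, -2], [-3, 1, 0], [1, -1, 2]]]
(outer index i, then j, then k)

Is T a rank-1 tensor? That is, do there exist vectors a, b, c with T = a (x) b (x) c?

The mode-3 unfolding of T (rows indexed by k, columns by (i,j) = (0,0), (0,1), (0,2), (1,0), (1,1), (1,2)) is [[-3, 0, -1, -3, -3, 1], [-2, 2, -2, -1, 1, -1], [-1, -2, 1, -2, 0, 2]].
There the 3×3 minor on rows k ∈ {0, 1, 2}, columns (i,j) ∈ {(0,0), (0,1), (1,1)} is det [[-3, 0, -3], [-2, 2, 1], [-1, -2, 0]] = -24 ≠ 0, so this unfolding has rank ≥ 3; CP rank is at least every unfolding rank, so rank(T) ≥ 3.
In particular rank(T) ≥ 3 > 1, so T is not rank-1.

No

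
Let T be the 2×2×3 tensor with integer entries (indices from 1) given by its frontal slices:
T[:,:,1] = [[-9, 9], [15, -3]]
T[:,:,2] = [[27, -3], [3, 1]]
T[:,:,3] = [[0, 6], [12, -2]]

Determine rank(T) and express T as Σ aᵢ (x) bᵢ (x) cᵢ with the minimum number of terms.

rank(T) = 2

Lower bound: the mode-1 unfolding of T (rows indexed by i, columns by (j,k) = (1,1), (1,2), (1,3), (2,1), (2,2), (2,3)) is [[-9, 27, 0, 9, -3, 6], [15, 3, 12, -3, 1, -2]].
There the 2×2 minor on rows i ∈ {1, 2}, columns (j,k) ∈ {(1,1), (1,2)} is det [[-9, 27], [15, 3]] = -432 ≠ 0, so this unfolding has rank ≥ 2; CP rank is at least every unfolding rank, so rank(T) ≥ 2. (Flattening ranks never certify an upper bound on CP rank; for that we must actually write T with 2 rank-1 terms.)
Upper bound — finding two terms. Write S_k = T[:,:,k] for the frontal slices: S₁ = [[-9, 9], [15, -3]], S₂ = [[27, -3], [3, 1]], S₃ = [[0, 6], [12, -2]].
If T = a₁ (x) b₁ (x) c₁ + a₂ (x) b₂ (x) c₂ then each S_k = c₁[k]·a₁b₁ᵀ + c₂[k]·a₂b₂ᵀ. S₁ and S₂ are linearly independent, so a₁b₁ᵀ and a₂b₂ᵀ must span the same plane of matrices: they are the rank-1 matrices of the form x·S₁ + y·S₂.
det(x·S₁ + y·S₂) is −108·x² − 72·xy + 36·y² = (-36)·(3·x − y)(x + y), vanishing at (x:y) = (1:3) and (1:-1).
M₁ = S₁ + 3·S₂ = [[72, 0], [24, 0]] = 24·(3, 1)(1, 0)ᵀ and M₂ = S₁ − S₂ = [[-36, 12], [12, -4]] = (-4)·(3, -1)(3, -1)ᵀ, so take a₁ = (3, 1), b₁ = (1, 0), a₂ = (3, -1), b₂ = (3, -1).
Each slice is an integer combination of E₁ = a₁b₁ᵀ and E₂ = a₂b₂ᵀ: S₁ = 6·E₁ − 3·E₂, S₂ = 6·E₁ + E₂, S₃ = 6·E₁ − 2·E₂; reading off coefficients, c₁ = (6, 6, 6) and c₂ = (-3, 1, -2).
Hence T = (3, 1) (x) (1, 0) (x) (6, 6, 6) + (3, -1) (x) (3, -1) (x) (-3, 1, -2), so rank(T) ≤ 2.
These bounds meet, so rank(T) = 2.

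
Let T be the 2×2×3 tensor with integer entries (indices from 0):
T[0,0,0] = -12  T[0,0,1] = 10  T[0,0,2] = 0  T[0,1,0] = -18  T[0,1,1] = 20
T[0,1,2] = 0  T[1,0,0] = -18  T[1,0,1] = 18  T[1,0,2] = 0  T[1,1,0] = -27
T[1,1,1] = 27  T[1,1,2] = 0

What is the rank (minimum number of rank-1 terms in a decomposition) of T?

Lower bound: in the mode-2 unfolding of T (rows indexed by j, columns by (i,k)) the 2×2 minor on rows j ∈ {0, 1}, columns (i,k) ∈ {(0,0), (0,1)} is det [[-12, 10], [-18, 20]] = -60 ≠ 0, so that unfolding has rank ≥ 2 and hence rank(T) ≥ 2 (CP rank is at least every unfolding rank, though it can be larger).
Upper bound: with S_k = T[:,:,k], the two rank-1 terms a₁b₁ᵀ, a₂b₂ᵀ are the rank-1 members of the pencil x·S₀ + y·S₁.
det(x·S₀ + y·S₁) is 90·xy − 90·y² = 90·(x − y)(y), vanishing at (x:y) = (1:1) and (1:0).
M₁ = S₀ + S₁ = [[-2, 2], [0, 0]] = (-2)·(1, 0)(1, -1)ᵀ and M₂ = S₀ = [[-12, -18], [-18, -27]] = (-3)·(2, 3)(2, 3)ᵀ, so take a₁ = (1, 0), b₁ = (1, -1), a₂ = (2, 3), b₂ = (2, 3).
Each slice is an integer combination of E₁ = a₁b₁ᵀ and E₂ = a₂b₂ᵀ: S₀ = −3·E₂, S₁ = −2·E₁ + 3·E₂, S₂ = 0; reading off coefficients, c₁ = (0, -2, 0) and c₂ = (-3, 3, 0).
Hence T = (1, 0) ⊗ (1, -1) ⊗ (0, -2, 0) + (2, 3) ⊗ (2, 3) ⊗ (-3, 3, 0), so rank(T) ≤ 2.
These bounds meet, so rank(T) = 2.

2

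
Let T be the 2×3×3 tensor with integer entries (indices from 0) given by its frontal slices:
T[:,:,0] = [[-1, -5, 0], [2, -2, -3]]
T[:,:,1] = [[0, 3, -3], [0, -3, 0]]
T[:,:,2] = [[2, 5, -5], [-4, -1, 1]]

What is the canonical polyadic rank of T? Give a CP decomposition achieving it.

Lower bound: the mode-2 unfolding of T (rows indexed by j, columns by (i,k) = (0,0), (0,1), (0,2), (1,0), (1,1), (1,2)) is [[-1, 0, 2, 2, 0, -4], [-5, 3, 5, -2, -3, -1], [0, -3, -5, -3, 0, 1]].
There the 3×3 minor on rows j ∈ {0, 1, 2}, columns (i,k) ∈ {(0,0), (0,1), (0,2)} is det [[-1, 0, 2], [-5, 3, 5], [0, -3, -5]] = 30 ≠ 0, so this unfolding has rank ≥ 3; CP rank is at least every unfolding rank, so rank(T) ≥ 3. (Unfolding ranks only ever bound the CP rank from below — rank(T) can be strictly larger than all of them — so the matching upper bound has to come from an explicit 3-term decomposition.)
Upper bound: T is a sum of 3 rank-1 terms, T = [1, -2] ∘ [1, -1, 0] ∘ [-1, 0, 2] + [1, 1] ∘ [0, 1, 1] ∘ [-2, -1, -1] + [2, -1] ∘ [0, 2, -1] ∘ [-1, 1, 2] (one valid choice — decompositions are not unique — normalised so each a, b is primitive with positive first nonzero entry; check it by expanding all entries), so rank(T) ≤ 3.
These bounds meet, so rank(T) = 3.

rank(T) = 3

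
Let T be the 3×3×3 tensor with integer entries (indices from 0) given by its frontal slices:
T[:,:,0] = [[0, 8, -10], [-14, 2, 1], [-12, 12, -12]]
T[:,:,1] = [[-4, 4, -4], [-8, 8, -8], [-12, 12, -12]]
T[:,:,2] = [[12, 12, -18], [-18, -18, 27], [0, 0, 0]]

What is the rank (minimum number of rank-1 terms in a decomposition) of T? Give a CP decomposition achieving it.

rank(T) = 2

Lower bound: the mode-3 unfolding of T (rows indexed by k, columns by (i,j) = (0,0), (0,1), (0,2), (1,0), (1,1), (1,2), (2,0), (2,1), (2,2)) is [[0, 8, -10, -14, 2, 1, -12, 12, -12], [-4, 4, -4, -8, 8, -8, -12, 12, -12], [12, 12, -18, -18, -18, 27, 0, 0, 0]].
There the 2×2 minor on rows k ∈ {0, 1}, columns (i,j) ∈ {(0,0), (0,1)} is det [[0, 8], [-4, 4]] = 32 ≠ 0, so this unfolding has rank ≥ 2; CP rank is at least every unfolding rank, so rank(T) ≥ 2. (This is only a lower bound: in general the CP rank may exceed every unfolding rank, so we still need to exhibit 2 rank-1 terms summing to T.)
Upper bound — finding two terms. Write S_k = T[:,:,k] for the frontal slices: S₀ = [[0, 8, -10], [-14, 2, 1], [-12, 12, -12]], S₁ = [[-4, 4, -4], [-8, 8, -8], [-12, 12, -12]], S₂ = [[12, 12, -18], [-18, -18, 27], [0, 0, 0]].
If T = a₁ ∘ b₁ ∘ c₁ + a₂ ∘ b₂ ∘ c₂ then each S_k = c₁[k]·a₁b₁ᵀ + c₂[k]·a₂b₂ᵀ. S₀ and S₁ are linearly independent, so a₁b₁ᵀ and a₂b₂ᵀ must span the same plane of matrices: they are the rank-1 matrices of the form x·S₀ + y·S₁.
The 2×2 minor of x·S₀ + y·S₁ on rows {0,1}, columns {0,1} is 112·x² + 112·xy = 112·(x + y)(x), vanishing at (x:y) = (1:-1) and (0:1).
M₁ = S₀ − S₁ = [[4, 4, -6], [-6, -6, 9], [0, 0, 0]] = [2, -3, 0][2, 2, -3]ᵀ and M₂ = S₁ = [[-4, 4, -4], [-8, 8, -8], [-12, 12, -12]] = (-4)·[1, 2, 3][1, -1, 1]ᵀ, so take a₁ = [2, -3, 0], b₁ = [2, 2, -3], a₂ = [1, 2, 3], b₂ = [1, -1, 1].
Each slice is an integer combination of E₁ = a₁b₁ᵀ and E₂ = a₂b₂ᵀ: S₀ = E₁ − 4·E₂, S₁ = −4·E₂, S₂ = 3·E₁; reading off coefficients, c₁ = [1, 0, 3] and c₂ = [-4, -4, 0].
Hence T = [2, -3, 0] ∘ [2, 2, -3] ∘ [1, 0, 3] + [1, 2, 3] ∘ [1, -1, 1] ∘ [-4, -4, 0], so rank(T) ≤ 2.
These bounds meet, so rank(T) = 2.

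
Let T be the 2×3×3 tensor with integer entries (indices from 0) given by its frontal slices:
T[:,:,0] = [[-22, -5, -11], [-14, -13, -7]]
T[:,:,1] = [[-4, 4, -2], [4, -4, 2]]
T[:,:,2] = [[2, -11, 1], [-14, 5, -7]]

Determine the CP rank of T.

2

Lower bound: the mode-2 unfolding of T (rows indexed by j, columns by (i,k) = (0,0), (0,1), (0,2), (1,0), (1,1), (1,2)) is [[-22, -4, 2, -14, 4, -14], [-5, 4, -11, -13, -4, 5], [-11, -2, 1, -7, 2, -7]].
There the 2×2 minor on rows j ∈ {0, 1}, columns (i,k) ∈ {(0,0), (0,1)} is det [[-22, -4], [-5, 4]] = -108 ≠ 0, so this unfolding has rank ≥ 2; CP rank is at least every unfolding rank, so rank(T) ≥ 2. (Flattening ranks never certify an upper bound on CP rank; for that we must actually write T with 2 rank-1 terms.)
Upper bound — finding two terms. Write S_k = T[:,:,k] for the frontal slices: S₀ = [[-22, -5, -11], [-14, -13, -7]], S₁ = [[-4, 4, -2], [4, -4, 2]], S₂ = [[2, -11, 1], [-14, 5, -7]].
If T = a₁ ⊗ b₁ ⊗ c₁ + a₂ ⊗ b₂ ⊗ c₂ then each S_k = c₁[k]·a₁b₁ᵀ + c₂[k]·a₂b₂ᵀ. S₀ and S₁ are linearly independent, so a₁b₁ᵀ and a₂b₂ᵀ must span the same plane of matrices: they are the rank-1 matrices of the form x·S₀ + y·S₁.
The 2×2 minor of x·S₀ + y·S₁ on rows {0,1}, columns {0,1} is 216·x² + 216·xy = 216·(x + y)(x), vanishing at (x:y) = (1:-1) and (0:1).
M₁ = S₀ − S₁ = [[-18, -9, -9], [-18, -9, -9]] = (-9)·[1, 1][2, 1, 1]ᵀ and M₂ = S₁ = [[-4, 4, -2], [4, -4, 2]] = (-2)·[1, -1][2, -2, 1]ᵀ, so take a₁ = [1, 1], b₁ = [2, 1, 1], a₂ = [1, -1], b₂ = [2, -2, 1].
Each slice is an integer combination of E₁ = a₁b₁ᵀ and E₂ = a₂b₂ᵀ: S₀ = −9·E₁ − 2·E₂, S₁ = −2·E₂, S₂ = −3·E₁ + 4·E₂; reading off coefficients, c₁ = [-9, 0, -3] and c₂ = [-2, -2, 4].
Hence T = [1, 1] ⊗ [2, 1, 1] ⊗ [-9, 0, -3] + [1, -1] ⊗ [2, -2, 1] ⊗ [-2, -2, 4], so rank(T) ≤ 2.
These bounds meet, so rank(T) = 2.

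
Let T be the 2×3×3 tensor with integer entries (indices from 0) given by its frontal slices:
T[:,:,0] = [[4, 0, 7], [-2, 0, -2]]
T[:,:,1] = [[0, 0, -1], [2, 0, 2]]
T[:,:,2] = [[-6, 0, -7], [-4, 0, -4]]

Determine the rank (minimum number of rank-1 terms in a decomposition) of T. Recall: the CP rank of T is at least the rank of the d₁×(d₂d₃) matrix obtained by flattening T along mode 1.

2

Lower bound: the mode-2 unfolding of T (rows indexed by j, columns by (i,k) = (0,0), (0,1), (0,2), (1,0), (1,1), (1,2)) is [[4, 0, -6, -2, 2, -4], [0, 0, 0, 0, 0, 0], [7, -1, -7, -2, 2, -4]].
There the 2×2 minor on rows j ∈ {0, 2}, columns (i,k) ∈ {(0,0), (0,1)} is det [[4, 0], [7, -1]] = -4 ≠ 0, so this unfolding has rank ≥ 2; CP rank is at least every unfolding rank, so rank(T) ≥ 2. (Unfolding ranks only ever bound the CP rank from below — rank(T) can be strictly larger than all of them — so the matching upper bound has to come from an explicit 2-term decomposition.)
Upper bound — finding two terms. Write S_k = T[:,:,k] for the frontal slices: S₀ = [[4, 0, 7], [-2, 0, -2]], S₁ = [[0, 0, -1], [2, 0, 2]], S₂ = [[-6, 0, -7], [-4, 0, -4]].
If T = a₁ ⊗ b₁ ⊗ c₁ + a₂ ⊗ b₂ ⊗ c₂ then each S_k = c₁[k]·a₁b₁ᵀ + c₂[k]·a₂b₂ᵀ. S₀ and S₁ are linearly independent, so a₁b₁ᵀ and a₂b₂ᵀ must span the same plane of matrices: they are the rank-1 matrices of the form x·S₀ + y·S₁.
The 2×2 minor of x·S₀ + y·S₁ on rows {0,1}, columns {0,2} is 6·x² − 8·xy + 2·y² = 2·(3·x − y)(x − y), vanishing at (x:y) = (1:3) and (1:1).
M₁ = S₀ + 3·S₁ = [[4, 0, 4], [4, 0, 4]] = 4·[1, 1][1, 0, 1]ᵀ and M₂ = S₀ + S₁ = [[4, 0, 6], [0, 0, 0]] = 2·[1, 0][2, 0, 3]ᵀ, so take a₁ = [1, 1], b₁ = [1, 0, 1], a₂ = [1, 0], b₂ = [2, 0, 3].
Each slice is an integer combination of E₁ = a₁b₁ᵀ and E₂ = a₂b₂ᵀ: S₀ = −2·E₁ + 3·E₂, S₁ = 2·E₁ − E₂, S₂ = −4·E₁ − E₂; reading off coefficients, c₁ = [-2, 2, -4] and c₂ = [3, -1, -1].
Hence T = [1, 1] ⊗ [1, 0, 1] ⊗ [-2, 2, -4] + [1, 0] ⊗ [2, 0, 3] ⊗ [3, -1, -1], so rank(T) ≤ 2.
These bounds meet, so rank(T) = 2.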